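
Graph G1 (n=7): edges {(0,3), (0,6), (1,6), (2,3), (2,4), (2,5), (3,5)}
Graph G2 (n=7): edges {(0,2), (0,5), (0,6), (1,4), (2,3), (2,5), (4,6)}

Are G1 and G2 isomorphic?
Yes, isomorphic

The graphs are isomorphic.
One valid mapping φ: V(G1) → V(G2): 0→6, 1→1, 2→2, 3→0, 4→3, 5→5, 6→4

Verify φ preserves adjacency — for each edge of G1, its image is an edge of G2:
  (0,3) → (φ(0),φ(3)) = (0,6) ∈ E(G2) ✓
  (0,6) → (φ(0),φ(6)) = (4,6) ∈ E(G2) ✓
  (1,6) → (φ(1),φ(6)) = (1,4) ∈ E(G2) ✓
  (2,3) → (φ(2),φ(3)) = (0,2) ∈ E(G2) ✓
  (2,4) → (φ(2),φ(4)) = (2,3) ∈ E(G2) ✓
  (2,5) → (φ(2),φ(5)) = (2,5) ∈ E(G2) ✓
  (3,5) → (φ(3),φ(5)) = (0,5) ∈ E(G2) ✓
All 7 edges of G1 map to edges of G2, and |E(G1)| = |E(G2)| = 7, so φ is a bijection on edges as well as vertices. Hence G1 ≅ G2.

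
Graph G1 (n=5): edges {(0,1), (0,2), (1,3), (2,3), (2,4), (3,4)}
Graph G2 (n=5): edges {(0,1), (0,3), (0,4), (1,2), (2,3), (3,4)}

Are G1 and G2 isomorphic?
Yes, isomorphic

The graphs are isomorphic.
One valid mapping φ: V(G1) → V(G2): 0→2, 1→1, 2→3, 3→0, 4→4

Verify φ preserves adjacency — for each edge of G1, its image is an edge of G2:
  (0,1) → (φ(0),φ(1)) = (1,2) ∈ E(G2) ✓
  (0,2) → (φ(0),φ(2)) = (2,3) ∈ E(G2) ✓
  (1,3) → (φ(1),φ(3)) = (0,1) ∈ E(G2) ✓
  (2,3) → (φ(2),φ(3)) = (0,3) ∈ E(G2) ✓
  (2,4) → (φ(2),φ(4)) = (3,4) ∈ E(G2) ✓
  (3,4) → (φ(3),φ(4)) = (0,4) ∈ E(G2) ✓
All 6 edges of G1 map to edges of G2, and |E(G1)| = |E(G2)| = 6, so φ is a bijection on edges as well as vertices. Hence G1 ≅ G2.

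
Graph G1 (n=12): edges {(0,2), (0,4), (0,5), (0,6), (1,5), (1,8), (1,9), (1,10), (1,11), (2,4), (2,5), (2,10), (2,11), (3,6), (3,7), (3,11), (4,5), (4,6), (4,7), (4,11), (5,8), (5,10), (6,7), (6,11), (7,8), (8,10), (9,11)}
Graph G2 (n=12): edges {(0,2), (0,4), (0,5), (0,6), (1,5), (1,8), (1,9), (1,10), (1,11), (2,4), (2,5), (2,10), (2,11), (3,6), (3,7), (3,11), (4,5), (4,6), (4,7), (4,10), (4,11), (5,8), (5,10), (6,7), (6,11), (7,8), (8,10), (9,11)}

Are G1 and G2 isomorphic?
No, not isomorphic

The graphs are NOT isomorphic.

Counting edges: G1 has 27 edge(s); G2 has 28 edge(s).
Edge count is an isomorphism invariant (a bijection on vertices induces a bijection on edges), so differing edge counts rule out isomorphism.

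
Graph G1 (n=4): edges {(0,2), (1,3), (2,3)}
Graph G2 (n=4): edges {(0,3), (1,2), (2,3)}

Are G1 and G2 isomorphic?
Yes, isomorphic

The graphs are isomorphic.
One valid mapping φ: V(G1) → V(G2): 0→1, 1→0, 2→2, 3→3

Verify φ preserves adjacency — for each edge of G1, its image is an edge of G2:
  (0,2) → (φ(0),φ(2)) = (1,2) ∈ E(G2) ✓
  (1,3) → (φ(1),φ(3)) = (0,3) ∈ E(G2) ✓
  (2,3) → (φ(2),φ(3)) = (2,3) ∈ E(G2) ✓
All 3 edges of G1 map to edges of G2, and |E(G1)| = |E(G2)| = 3, so φ is a bijection on edges as well as vertices. Hence G1 ≅ G2.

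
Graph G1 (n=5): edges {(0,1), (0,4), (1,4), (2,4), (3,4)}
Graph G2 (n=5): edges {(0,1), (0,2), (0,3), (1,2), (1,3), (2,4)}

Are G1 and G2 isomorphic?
No, not isomorphic

The graphs are NOT isomorphic.

Counting triangles (3-cliques): G1 has 1, G2 has 2.
Triangle count is an isomorphism invariant, so differing triangle counts rule out isomorphism.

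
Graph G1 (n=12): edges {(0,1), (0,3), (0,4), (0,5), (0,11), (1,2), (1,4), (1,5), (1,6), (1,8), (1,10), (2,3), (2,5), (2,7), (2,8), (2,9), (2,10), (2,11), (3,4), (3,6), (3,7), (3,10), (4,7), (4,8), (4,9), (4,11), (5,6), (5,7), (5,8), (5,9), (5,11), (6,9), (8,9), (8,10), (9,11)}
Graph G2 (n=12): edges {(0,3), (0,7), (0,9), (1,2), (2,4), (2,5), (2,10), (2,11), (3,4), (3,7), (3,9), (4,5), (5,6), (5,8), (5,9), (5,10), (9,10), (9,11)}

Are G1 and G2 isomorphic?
No, not isomorphic

The graphs are NOT isomorphic.

Counting triangles (3-cliques): G1 has 27, G2 has 5.
Triangle count is an isomorphism invariant, so differing triangle counts rule out isomorphism.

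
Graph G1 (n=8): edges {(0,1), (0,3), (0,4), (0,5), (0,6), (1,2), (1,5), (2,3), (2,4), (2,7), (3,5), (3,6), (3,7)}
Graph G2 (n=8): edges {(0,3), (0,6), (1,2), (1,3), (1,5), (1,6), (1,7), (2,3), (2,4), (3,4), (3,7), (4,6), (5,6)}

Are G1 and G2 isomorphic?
Yes, isomorphic

The graphs are isomorphic.
One valid mapping φ: V(G1) → V(G2): 0→3, 1→4, 2→6, 3→1, 4→0, 5→2, 6→7, 7→5

Verify φ preserves adjacency — for each edge of G1, its image is an edge of G2:
  (0,1) → (φ(0),φ(1)) = (3,4) ∈ E(G2) ✓
  (0,3) → (φ(0),φ(3)) = (1,3) ∈ E(G2) ✓
  (0,4) → (φ(0),φ(4)) = (0,3) ∈ E(G2) ✓
  (0,5) → (φ(0),φ(5)) = (2,3) ∈ E(G2) ✓
  (0,6) → (φ(0),φ(6)) = (3,7) ∈ E(G2) ✓
  (1,2) → (φ(1),φ(2)) = (4,6) ∈ E(G2) ✓
  (1,5) → (φ(1),φ(5)) = (2,4) ∈ E(G2) ✓
  (2,3) → (φ(2),φ(3)) = (1,6) ∈ E(G2) ✓
  (2,4) → (φ(2),φ(4)) = (0,6) ∈ E(G2) ✓
  (2,7) → (φ(2),φ(7)) = (5,6) ∈ E(G2) ✓
  (3,5) → (φ(3),φ(5)) = (1,2) ∈ E(G2) ✓
  (3,6) → (φ(3),φ(6)) = (1,7) ∈ E(G2) ✓
  (3,7) → (φ(3),φ(7)) = (1,5) ∈ E(G2) ✓
All 13 edges of G1 map to edges of G2, and |E(G1)| = |E(G2)| = 13, so φ is a bijection on edges as well as vertices. Hence G1 ≅ G2.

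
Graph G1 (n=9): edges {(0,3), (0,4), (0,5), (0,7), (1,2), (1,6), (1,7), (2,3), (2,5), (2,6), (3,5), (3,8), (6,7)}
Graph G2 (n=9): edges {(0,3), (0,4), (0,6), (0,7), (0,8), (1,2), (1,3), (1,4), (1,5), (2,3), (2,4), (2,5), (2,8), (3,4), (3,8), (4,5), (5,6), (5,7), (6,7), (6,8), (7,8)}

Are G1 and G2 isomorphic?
No, not isomorphic

The graphs are NOT isomorphic.

Degrees in G1: deg(0)=4, deg(1)=3, deg(2)=4, deg(3)=4, deg(4)=1, deg(5)=3, deg(6)=3, deg(7)=3, deg(8)=1.
Sorted degree sequence of G1: [4, 4, 4, 3, 3, 3, 3, 1, 1].
Degrees in G2: deg(0)=5, deg(1)=4, deg(2)=5, deg(3)=5, deg(4)=5, deg(5)=5, deg(6)=4, deg(7)=4, deg(8)=5.
Sorted degree sequence of G2: [5, 5, 5, 5, 5, 5, 4, 4, 4].
The (sorted) degree sequence is an isomorphism invariant, so since G1 and G2 have different degree sequences they cannot be isomorphic.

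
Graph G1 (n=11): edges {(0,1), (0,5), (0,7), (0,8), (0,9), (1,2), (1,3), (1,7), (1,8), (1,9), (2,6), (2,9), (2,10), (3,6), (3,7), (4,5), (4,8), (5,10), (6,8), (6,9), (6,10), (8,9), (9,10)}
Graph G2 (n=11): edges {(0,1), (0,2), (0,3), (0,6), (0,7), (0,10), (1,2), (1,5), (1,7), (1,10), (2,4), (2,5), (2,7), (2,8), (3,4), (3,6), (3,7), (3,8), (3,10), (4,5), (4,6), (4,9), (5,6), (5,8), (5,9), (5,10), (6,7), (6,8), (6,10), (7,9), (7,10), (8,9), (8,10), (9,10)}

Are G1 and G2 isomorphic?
No, not isomorphic

The graphs are NOT isomorphic.

Degrees in G1: deg(0)=5, deg(1)=6, deg(2)=4, deg(3)=3, deg(4)=2, deg(5)=3, deg(6)=5, deg(7)=3, deg(8)=5, deg(9)=6, deg(10)=4.
Sorted degree sequence of G1: [6, 6, 5, 5, 5, 4, 4, 3, 3, 3, 2].
Degrees in G2: deg(0)=6, deg(1)=5, deg(2)=6, deg(3)=6, deg(4)=5, deg(5)=7, deg(6)=7, deg(7)=7, deg(8)=6, deg(9)=5, deg(10)=8.
Sorted degree sequence of G2: [8, 7, 7, 7, 6, 6, 6, 6, 5, 5, 5].
The (sorted) degree sequence is an isomorphism invariant, so since G1 and G2 have different degree sequences they cannot be isomorphic.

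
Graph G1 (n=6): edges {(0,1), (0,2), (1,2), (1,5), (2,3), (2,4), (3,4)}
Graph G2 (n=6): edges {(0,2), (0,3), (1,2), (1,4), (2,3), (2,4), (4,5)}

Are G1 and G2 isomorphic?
Yes, isomorphic

The graphs are isomorphic.
One valid mapping φ: V(G1) → V(G2): 0→1, 1→4, 2→2, 3→3, 4→0, 5→5

Verify φ preserves adjacency — for each edge of G1, its image is an edge of G2:
  (0,1) → (φ(0),φ(1)) = (1,4) ∈ E(G2) ✓
  (0,2) → (φ(0),φ(2)) = (1,2) ∈ E(G2) ✓
  (1,2) → (φ(1),φ(2)) = (2,4) ∈ E(G2) ✓
  (1,5) → (φ(1),φ(5)) = (4,5) ∈ E(G2) ✓
  (2,3) → (φ(2),φ(3)) = (2,3) ∈ E(G2) ✓
  (2,4) → (φ(2),φ(4)) = (0,2) ∈ E(G2) ✓
  (3,4) → (φ(3),φ(4)) = (0,3) ∈ E(G2) ✓
All 7 edges of G1 map to edges of G2, and |E(G1)| = |E(G2)| = 7, so φ is a bijection on edges as well as vertices. Hence G1 ≅ G2.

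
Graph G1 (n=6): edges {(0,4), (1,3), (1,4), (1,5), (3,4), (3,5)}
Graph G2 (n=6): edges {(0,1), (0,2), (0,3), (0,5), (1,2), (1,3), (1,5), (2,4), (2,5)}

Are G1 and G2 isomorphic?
No, not isomorphic

The graphs are NOT isomorphic.

Degrees in G1: deg(0)=1, deg(1)=3, deg(2)=0, deg(3)=3, deg(4)=3, deg(5)=2.
Sorted degree sequence of G1: [3, 3, 3, 2, 1, 0].
Degrees in G2: deg(0)=4, deg(1)=4, deg(2)=4, deg(3)=2, deg(4)=1, deg(5)=3.
Sorted degree sequence of G2: [4, 4, 4, 3, 2, 1].
The (sorted) degree sequence is an isomorphism invariant, so since G1 and G2 have different degree sequences they cannot be isomorphic.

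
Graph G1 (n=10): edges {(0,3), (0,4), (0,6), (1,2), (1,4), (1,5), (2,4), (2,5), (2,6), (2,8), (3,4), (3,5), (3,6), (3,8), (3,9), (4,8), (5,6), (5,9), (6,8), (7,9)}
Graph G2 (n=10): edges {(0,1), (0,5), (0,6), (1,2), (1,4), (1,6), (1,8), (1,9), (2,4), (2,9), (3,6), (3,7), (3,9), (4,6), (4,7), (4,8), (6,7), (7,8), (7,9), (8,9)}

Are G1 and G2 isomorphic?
Yes, isomorphic

The graphs are isomorphic.
One valid mapping φ: V(G1) → V(G2): 0→2, 1→3, 2→7, 3→1, 4→9, 5→6, 6→4, 7→5, 8→8, 9→0

Verify φ preserves adjacency — for each edge of G1, its image is an edge of G2:
  (0,3) → (φ(0),φ(3)) = (1,2) ∈ E(G2) ✓
  (0,4) → (φ(0),φ(4)) = (2,9) ∈ E(G2) ✓
  (0,6) → (φ(0),φ(6)) = (2,4) ∈ E(G2) ✓
  (1,2) → (φ(1),φ(2)) = (3,7) ∈ E(G2) ✓
  (1,4) → (φ(1),φ(4)) = (3,9) ∈ E(G2) ✓
  (1,5) → (φ(1),φ(5)) = (3,6) ∈ E(G2) ✓
  (2,4) → (φ(2),φ(4)) = (7,9) ∈ E(G2) ✓
  (2,5) → (φ(2),φ(5)) = (6,7) ∈ E(G2) ✓
  (2,6) → (φ(2),φ(6)) = (4,7) ∈ E(G2) ✓
  (2,8) → (φ(2),φ(8)) = (7,8) ∈ E(G2) ✓
  (3,4) → (φ(3),φ(4)) = (1,9) ∈ E(G2) ✓
  (3,5) → (φ(3),φ(5)) = (1,6) ∈ E(G2) ✓
  (3,6) → (φ(3),φ(6)) = (1,4) ∈ E(G2) ✓
  (3,8) → (φ(3),φ(8)) = (1,8) ∈ E(G2) ✓
  (3,9) → (φ(3),φ(9)) = (0,1) ∈ E(G2) ✓
  (4,8) → (φ(4),φ(8)) = (8,9) ∈ E(G2) ✓
  (5,6) → (φ(5),φ(6)) = (4,6) ∈ E(G2) ✓
  (5,9) → (φ(5),φ(9)) = (0,6) ∈ E(G2) ✓
  (6,8) → (φ(6),φ(8)) = (4,8) ∈ E(G2) ✓
  (7,9) → (φ(7),φ(9)) = (0,5) ∈ E(G2) ✓
All 20 edges of G1 map to edges of G2, and |E(G1)| = |E(G2)| = 20, so φ is a bijection on edges as well as vertices. Hence G1 ≅ G2.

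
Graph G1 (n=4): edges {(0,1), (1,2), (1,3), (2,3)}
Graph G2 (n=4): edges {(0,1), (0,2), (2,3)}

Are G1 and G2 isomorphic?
No, not isomorphic

The graphs are NOT isomorphic.

Degrees in G1: deg(0)=1, deg(1)=3, deg(2)=2, deg(3)=2.
Sorted degree sequence of G1: [3, 2, 2, 1].
Degrees in G2: deg(0)=2, deg(1)=1, deg(2)=2, deg(3)=1.
Sorted degree sequence of G2: [2, 2, 1, 1].
The (sorted) degree sequence is an isomorphism invariant, so since G1 and G2 have different degree sequences they cannot be isomorphic.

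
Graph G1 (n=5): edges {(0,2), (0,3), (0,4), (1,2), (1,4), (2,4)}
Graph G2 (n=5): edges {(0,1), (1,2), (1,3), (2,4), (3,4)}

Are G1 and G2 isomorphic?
No, not isomorphic

The graphs are NOT isomorphic.

Counting triangles (3-cliques): G1 has 2, G2 has 0.
Triangle count is an isomorphism invariant, so differing triangle counts rule out isomorphism.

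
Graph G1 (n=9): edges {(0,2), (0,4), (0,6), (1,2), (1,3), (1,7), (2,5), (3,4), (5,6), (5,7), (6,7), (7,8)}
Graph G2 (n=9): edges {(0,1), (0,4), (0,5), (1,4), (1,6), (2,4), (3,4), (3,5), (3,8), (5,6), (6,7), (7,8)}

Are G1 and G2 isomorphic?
Yes, isomorphic

The graphs are isomorphic.
One valid mapping φ: V(G1) → V(G2): 0→6, 1→3, 2→5, 3→8, 4→7, 5→0, 6→1, 7→4, 8→2

Verify φ preserves adjacency — for each edge of G1, its image is an edge of G2:
  (0,2) → (φ(0),φ(2)) = (5,6) ∈ E(G2) ✓
  (0,4) → (φ(0),φ(4)) = (6,7) ∈ E(G2) ✓
  (0,6) → (φ(0),φ(6)) = (1,6) ∈ E(G2) ✓
  (1,2) → (φ(1),φ(2)) = (3,5) ∈ E(G2) ✓
  (1,3) → (φ(1),φ(3)) = (3,8) ∈ E(G2) ✓
  (1,7) → (φ(1),φ(7)) = (3,4) ∈ E(G2) ✓
  (2,5) → (φ(2),φ(5)) = (0,5) ∈ E(G2) ✓
  (3,4) → (φ(3),φ(4)) = (7,8) ∈ E(G2) ✓
  (5,6) → (φ(5),φ(6)) = (0,1) ∈ E(G2) ✓
  (5,7) → (φ(5),φ(7)) = (0,4) ∈ E(G2) ✓
  (6,7) → (φ(6),φ(7)) = (1,4) ∈ E(G2) ✓
  (7,8) → (φ(7),φ(8)) = (2,4) ∈ E(G2) ✓
All 12 edges of G1 map to edges of G2, and |E(G1)| = |E(G2)| = 12, so φ is a bijection on edges as well as vertices. Hence G1 ≅ G2.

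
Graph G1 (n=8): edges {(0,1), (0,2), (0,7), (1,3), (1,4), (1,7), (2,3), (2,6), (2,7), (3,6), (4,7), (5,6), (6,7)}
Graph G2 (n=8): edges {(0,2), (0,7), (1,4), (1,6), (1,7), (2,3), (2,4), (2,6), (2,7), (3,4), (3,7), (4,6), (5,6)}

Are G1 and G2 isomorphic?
Yes, isomorphic

The graphs are isomorphic.
One valid mapping φ: V(G1) → V(G2): 0→3, 1→7, 2→4, 3→1, 4→0, 5→5, 6→6, 7→2

Verify φ preserves adjacency — for each edge of G1, its image is an edge of G2:
  (0,1) → (φ(0),φ(1)) = (3,7) ∈ E(G2) ✓
  (0,2) → (φ(0),φ(2)) = (3,4) ∈ E(G2) ✓
  (0,7) → (φ(0),φ(7)) = (2,3) ∈ E(G2) ✓
  (1,3) → (φ(1),φ(3)) = (1,7) ∈ E(G2) ✓
  (1,4) → (φ(1),φ(4)) = (0,7) ∈ E(G2) ✓
  (1,7) → (φ(1),φ(7)) = (2,7) ∈ E(G2) ✓
  (2,3) → (φ(2),φ(3)) = (1,4) ∈ E(G2) ✓
  (2,6) → (φ(2),φ(6)) = (4,6) ∈ E(G2) ✓
  (2,7) → (φ(2),φ(7)) = (2,4) ∈ E(G2) ✓
  (3,6) → (φ(3),φ(6)) = (1,6) ∈ E(G2) ✓
  (4,7) → (φ(4),φ(7)) = (0,2) ∈ E(G2) ✓
  (5,6) → (φ(5),φ(6)) = (5,6) ∈ E(G2) ✓
  (6,7) → (φ(6),φ(7)) = (2,6) ∈ E(G2) ✓
All 13 edges of G1 map to edges of G2, and |E(G1)| = |E(G2)| = 13, so φ is a bijection on edges as well as vertices. Hence G1 ≅ G2.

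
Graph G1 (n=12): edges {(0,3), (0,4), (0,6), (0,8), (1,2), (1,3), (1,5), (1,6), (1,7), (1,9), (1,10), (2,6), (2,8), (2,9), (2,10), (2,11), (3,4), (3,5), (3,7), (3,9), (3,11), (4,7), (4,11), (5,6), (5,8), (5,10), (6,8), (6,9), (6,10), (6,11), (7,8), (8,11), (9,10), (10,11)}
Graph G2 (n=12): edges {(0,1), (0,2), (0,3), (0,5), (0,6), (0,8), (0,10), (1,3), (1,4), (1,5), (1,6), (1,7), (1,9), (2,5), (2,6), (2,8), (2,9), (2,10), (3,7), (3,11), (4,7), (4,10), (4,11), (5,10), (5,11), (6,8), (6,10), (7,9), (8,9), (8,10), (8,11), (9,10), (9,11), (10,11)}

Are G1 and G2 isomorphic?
Yes, isomorphic

The graphs are isomorphic.
One valid mapping φ: V(G1) → V(G2): 0→4, 1→0, 2→8, 3→1, 4→7, 5→5, 6→10, 7→3, 8→11, 9→6, 10→2, 11→9

Verify φ preserves adjacency — for each edge of G1, its image is an edge of G2:
  (0,3) → (φ(0),φ(3)) = (1,4) ∈ E(G2) ✓
  (0,4) → (φ(0),φ(4)) = (4,7) ∈ E(G2) ✓
  (0,6) → (φ(0),φ(6)) = (4,10) ∈ E(G2) ✓
  (0,8) → (φ(0),φ(8)) = (4,11) ∈ E(G2) ✓
  (1,2) → (φ(1),φ(2)) = (0,8) ∈ E(G2) ✓
  (1,3) → (φ(1),φ(3)) = (0,1) ∈ E(G2) ✓
  (1,5) → (φ(1),φ(5)) = (0,5) ∈ E(G2) ✓
  (1,6) → (φ(1),φ(6)) = (0,10) ∈ E(G2) ✓
  (1,7) → (φ(1),φ(7)) = (0,3) ∈ E(G2) ✓
  (1,9) → (φ(1),φ(9)) = (0,6) ∈ E(G2) ✓
  (1,10) → (φ(1),φ(10)) = (0,2) ∈ E(G2) ✓
  (2,6) → (φ(2),φ(6)) = (8,10) ∈ E(G2) ✓
  (2,8) → (φ(2),φ(8)) = (8,11) ∈ E(G2) ✓
  (2,9) → (φ(2),φ(9)) = (6,8) ∈ E(G2) ✓
  (2,10) → (φ(2),φ(10)) = (2,8) ∈ E(G2) ✓
  (2,11) → (φ(2),φ(11)) = (8,9) ∈ E(G2) ✓
  (3,4) → (φ(3),φ(4)) = (1,7) ∈ E(G2) ✓
  (3,5) → (φ(3),φ(5)) = (1,5) ∈ E(G2) ✓
  (3,7) → (φ(3),φ(7)) = (1,3) ∈ E(G2) ✓
  (3,9) → (φ(3),φ(9)) = (1,6) ∈ E(G2) ✓
  (3,11) → (φ(3),φ(11)) = (1,9) ∈ E(G2) ✓
  (4,7) → (φ(4),φ(7)) = (3,7) ∈ E(G2) ✓
  (4,11) → (φ(4),φ(11)) = (7,9) ∈ E(G2) ✓
  (5,6) → (φ(5),φ(6)) = (5,10) ∈ E(G2) ✓
  (5,8) → (φ(5),φ(8)) = (5,11) ∈ E(G2) ✓
  (5,10) → (φ(5),φ(10)) = (2,5) ∈ E(G2) ✓
  (6,8) → (φ(6),φ(8)) = (10,11) ∈ E(G2) ✓
  (6,9) → (φ(6),φ(9)) = (6,10) ∈ E(G2) ✓
  (6,10) → (φ(6),φ(10)) = (2,10) ∈ E(G2) ✓
  (6,11) → (φ(6),φ(11)) = (9,10) ∈ E(G2) ✓
  (7,8) → (φ(7),φ(8)) = (3,11) ∈ E(G2) ✓
  (8,11) → (φ(8),φ(11)) = (9,11) ∈ E(G2) ✓
  (9,10) → (φ(9),φ(10)) = (2,6) ∈ E(G2) ✓
  (10,11) → (φ(10),φ(11)) = (2,9) ∈ E(G2) ✓
All 34 edges of G1 map to edges of G2, and |E(G1)| = |E(G2)| = 34, so φ is a bijection on edges as well as vertices. Hence G1 ≅ G2.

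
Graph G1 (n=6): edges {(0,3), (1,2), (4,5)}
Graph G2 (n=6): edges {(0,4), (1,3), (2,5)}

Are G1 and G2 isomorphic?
Yes, isomorphic

The graphs are isomorphic.
One valid mapping φ: V(G1) → V(G2): 0→3, 1→2, 2→5, 3→1, 4→0, 5→4

Verify φ preserves adjacency — for each edge of G1, its image is an edge of G2:
  (0,3) → (φ(0),φ(3)) = (1,3) ∈ E(G2) ✓
  (1,2) → (φ(1),φ(2)) = (2,5) ∈ E(G2) ✓
  (4,5) → (φ(4),φ(5)) = (0,4) ∈ E(G2) ✓
All 3 edges of G1 map to edges of G2, and |E(G1)| = |E(G2)| = 3, so φ is a bijection on edges as well as vertices. Hence G1 ≅ G2.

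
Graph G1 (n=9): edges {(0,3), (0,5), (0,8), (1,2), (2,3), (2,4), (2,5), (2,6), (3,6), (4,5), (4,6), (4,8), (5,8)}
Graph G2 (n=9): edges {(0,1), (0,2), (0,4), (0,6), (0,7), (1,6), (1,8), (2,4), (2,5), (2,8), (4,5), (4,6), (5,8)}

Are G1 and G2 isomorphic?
Yes, isomorphic

The graphs are isomorphic.
One valid mapping φ: V(G1) → V(G2): 0→8, 1→7, 2→0, 3→1, 4→4, 5→2, 6→6, 7→3, 8→5

Verify φ preserves adjacency — for each edge of G1, its image is an edge of G2:
  (0,3) → (φ(0),φ(3)) = (1,8) ∈ E(G2) ✓
  (0,5) → (φ(0),φ(5)) = (2,8) ∈ E(G2) ✓
  (0,8) → (φ(0),φ(8)) = (5,8) ∈ E(G2) ✓
  (1,2) → (φ(1),φ(2)) = (0,7) ∈ E(G2) ✓
  (2,3) → (φ(2),φ(3)) = (0,1) ∈ E(G2) ✓
  (2,4) → (φ(2),φ(4)) = (0,4) ∈ E(G2) ✓
  (2,5) → (φ(2),φ(5)) = (0,2) ∈ E(G2) ✓
  (2,6) → (φ(2),φ(6)) = (0,6) ∈ E(G2) ✓
  (3,6) → (φ(3),φ(6)) = (1,6) ∈ E(G2) ✓
  (4,5) → (φ(4),φ(5)) = (2,4) ∈ E(G2) ✓
  (4,6) → (φ(4),φ(6)) = (4,6) ∈ E(G2) ✓
  (4,8) → (φ(4),φ(8)) = (4,5) ∈ E(G2) ✓
  (5,8) → (φ(5),φ(8)) = (2,5) ∈ E(G2) ✓
All 13 edges of G1 map to edges of G2, and |E(G1)| = |E(G2)| = 13, so φ is a bijection on edges as well as vertices. Hence G1 ≅ G2.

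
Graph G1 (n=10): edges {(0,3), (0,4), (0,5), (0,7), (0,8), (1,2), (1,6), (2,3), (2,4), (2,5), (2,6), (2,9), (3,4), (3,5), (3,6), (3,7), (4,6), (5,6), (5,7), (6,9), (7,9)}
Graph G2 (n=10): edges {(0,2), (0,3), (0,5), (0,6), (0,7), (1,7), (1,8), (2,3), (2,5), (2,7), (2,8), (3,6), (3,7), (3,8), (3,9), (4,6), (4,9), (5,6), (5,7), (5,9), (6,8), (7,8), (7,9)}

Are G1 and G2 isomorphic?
No, not isomorphic

The graphs are NOT isomorphic.

Counting triangles (3-cliques): G1 has 14, G2 has 16.
Triangle count is an isomorphism invariant, so differing triangle counts rule out isomorphism.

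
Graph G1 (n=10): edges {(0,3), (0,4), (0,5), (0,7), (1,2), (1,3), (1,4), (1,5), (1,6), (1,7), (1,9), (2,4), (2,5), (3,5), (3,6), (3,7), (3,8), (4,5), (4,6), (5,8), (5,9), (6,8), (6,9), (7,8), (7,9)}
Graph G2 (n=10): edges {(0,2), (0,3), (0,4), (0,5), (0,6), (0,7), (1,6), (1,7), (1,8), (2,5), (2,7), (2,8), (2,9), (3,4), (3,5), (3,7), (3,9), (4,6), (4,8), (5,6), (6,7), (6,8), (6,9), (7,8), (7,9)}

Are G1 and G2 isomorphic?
Yes, isomorphic

The graphs are isomorphic.
One valid mapping φ: V(G1) → V(G2): 0→4, 1→7, 2→1, 3→0, 4→8, 5→6, 6→2, 7→3, 8→5, 9→9

Verify φ preserves adjacency — for each edge of G1, its image is an edge of G2:
  (0,3) → (φ(0),φ(3)) = (0,4) ∈ E(G2) ✓
  (0,4) → (φ(0),φ(4)) = (4,8) ∈ E(G2) ✓
  (0,5) → (φ(0),φ(5)) = (4,6) ∈ E(G2) ✓
  (0,7) → (φ(0),φ(7)) = (3,4) ∈ E(G2) ✓
  (1,2) → (φ(1),φ(2)) = (1,7) ∈ E(G2) ✓
  (1,3) → (φ(1),φ(3)) = (0,7) ∈ E(G2) ✓
  (1,4) → (φ(1),φ(4)) = (7,8) ∈ E(G2) ✓
  (1,5) → (φ(1),φ(5)) = (6,7) ∈ E(G2) ✓
  (1,6) → (φ(1),φ(6)) = (2,7) ∈ E(G2) ✓
  (1,7) → (φ(1),φ(7)) = (3,7) ∈ E(G2) ✓
  (1,9) → (φ(1),φ(9)) = (7,9) ∈ E(G2) ✓
  (2,4) → (φ(2),φ(4)) = (1,8) ∈ E(G2) ✓
  (2,5) → (φ(2),φ(5)) = (1,6) ∈ E(G2) ✓
  (3,5) → (φ(3),φ(5)) = (0,6) ∈ E(G2) ✓
  (3,6) → (φ(3),φ(6)) = (0,2) ∈ E(G2) ✓
  (3,7) → (φ(3),φ(7)) = (0,3) ∈ E(G2) ✓
  (3,8) → (φ(3),φ(8)) = (0,5) ∈ E(G2) ✓
  (4,5) → (φ(4),φ(5)) = (6,8) ∈ E(G2) ✓
  (4,6) → (φ(4),φ(6)) = (2,8) ∈ E(G2) ✓
  (5,8) → (φ(5),φ(8)) = (5,6) ∈ E(G2) ✓
  (5,9) → (φ(5),φ(9)) = (6,9) ∈ E(G2) ✓
  (6,8) → (φ(6),φ(8)) = (2,5) ∈ E(G2) ✓
  (6,9) → (φ(6),φ(9)) = (2,9) ∈ E(G2) ✓
  (7,8) → (φ(7),φ(8)) = (3,5) ∈ E(G2) ✓
  (7,9) → (φ(7),φ(9)) = (3,9) ∈ E(G2) ✓
All 25 edges of G1 map to edges of G2, and |E(G1)| = |E(G2)| = 25, so φ is a bijection on edges as well as vertices. Hence G1 ≅ G2.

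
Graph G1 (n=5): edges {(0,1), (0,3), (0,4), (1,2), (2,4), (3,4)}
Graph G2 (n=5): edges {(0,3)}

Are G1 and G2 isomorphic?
No, not isomorphic

The graphs are NOT isomorphic.

Connected components of G1: 1 component(s) with vertex sets [[0, 1, 2, 3, 4]], sizes [5].
Connected components of G2: 4 component(s) with vertex sets [[1], [2], [4], [0, 3]], sizes [1, 1, 1, 2].
The number of connected components (and the multiset of component sizes) is an isomorphism invariant — an isomorphism maps each component of G1 bijectively onto a component of G2. Since G1 has 1 component(s) and G2 has 4, they cannot be isomorphic.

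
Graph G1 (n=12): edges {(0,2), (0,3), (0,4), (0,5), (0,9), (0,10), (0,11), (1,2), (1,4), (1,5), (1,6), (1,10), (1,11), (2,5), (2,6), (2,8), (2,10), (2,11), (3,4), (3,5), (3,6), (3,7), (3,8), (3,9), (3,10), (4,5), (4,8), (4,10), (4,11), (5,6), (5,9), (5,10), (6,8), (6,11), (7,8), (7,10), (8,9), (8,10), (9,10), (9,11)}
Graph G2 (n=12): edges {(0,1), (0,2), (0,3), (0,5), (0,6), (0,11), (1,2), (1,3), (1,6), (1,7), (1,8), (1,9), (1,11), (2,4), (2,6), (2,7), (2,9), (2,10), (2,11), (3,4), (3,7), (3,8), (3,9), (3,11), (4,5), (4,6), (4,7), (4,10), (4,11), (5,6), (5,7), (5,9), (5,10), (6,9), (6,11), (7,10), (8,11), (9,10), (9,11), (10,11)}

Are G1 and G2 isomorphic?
Yes, isomorphic

The graphs are isomorphic.
One valid mapping φ: V(G1) → V(G2): 0→6, 1→10, 2→4, 3→1, 4→9, 5→2, 6→7, 7→8, 8→3, 9→0, 10→11, 11→5

Verify φ preserves adjacency — for each edge of G1, its image is an edge of G2:
  (0,2) → (φ(0),φ(2)) = (4,6) ∈ E(G2) ✓
  (0,3) → (φ(0),φ(3)) = (1,6) ∈ E(G2) ✓
  (0,4) → (φ(0),φ(4)) = (6,9) ∈ E(G2) ✓
  (0,5) → (φ(0),φ(5)) = (2,6) ∈ E(G2) ✓
  (0,9) → (φ(0),φ(9)) = (0,6) ∈ E(G2) ✓
  (0,10) → (φ(0),φ(10)) = (6,11) ∈ E(G2) ✓
  (0,11) → (φ(0),φ(11)) = (5,6) ∈ E(G2) ✓
  (1,2) → (φ(1),φ(2)) = (4,10) ∈ E(G2) ✓
  (1,4) → (φ(1),φ(4)) = (9,10) ∈ E(G2) ✓
  (1,5) → (φ(1),φ(5)) = (2,10) ∈ E(G2) ✓
  (1,6) → (φ(1),φ(6)) = (7,10) ∈ E(G2) ✓
  (1,10) → (φ(1),φ(10)) = (10,11) ∈ E(G2) ✓
  (1,11) → (φ(1),φ(11)) = (5,10) ∈ E(G2) ✓
  (2,5) → (φ(2),φ(5)) = (2,4) ∈ E(G2) ✓
  (2,6) → (φ(2),φ(6)) = (4,7) ∈ E(G2) ✓
  (2,8) → (φ(2),φ(8)) = (3,4) ∈ E(G2) ✓
  (2,10) → (φ(2),φ(10)) = (4,11) ∈ E(G2) ✓
  (2,11) → (φ(2),φ(11)) = (4,5) ∈ E(G2) ✓
  (3,4) → (φ(3),φ(4)) = (1,9) ∈ E(G2) ✓
  (3,5) → (φ(3),φ(5)) = (1,2) ∈ E(G2) ✓
  (3,6) → (φ(3),φ(6)) = (1,7) ∈ E(G2) ✓
  (3,7) → (φ(3),φ(7)) = (1,8) ∈ E(G2) ✓
  (3,8) → (φ(3),φ(8)) = (1,3) ∈ E(G2) ✓
  (3,9) → (φ(3),φ(9)) = (0,1) ∈ E(G2) ✓
  (3,10) → (φ(3),φ(10)) = (1,11) ∈ E(G2) ✓
  (4,5) → (φ(4),φ(5)) = (2,9) ∈ E(G2) ✓
  (4,8) → (φ(4),φ(8)) = (3,9) ∈ E(G2) ✓
  (4,10) → (φ(4),φ(10)) = (9,11) ∈ E(G2) ✓
  (4,11) → (φ(4),φ(11)) = (5,9) ∈ E(G2) ✓
  (5,6) → (φ(5),φ(6)) = (2,7) ∈ E(G2) ✓
  (5,9) → (φ(5),φ(9)) = (0,2) ∈ E(G2) ✓
  (5,10) → (φ(5),φ(10)) = (2,11) ∈ E(G2) ✓
  (6,8) → (φ(6),φ(8)) = (3,7) ∈ E(G2) ✓
  (6,11) → (φ(6),φ(11)) = (5,7) ∈ E(G2) ✓
  (7,8) → (φ(7),φ(8)) = (3,8) ∈ E(G2) ✓
  (7,10) → (φ(7),φ(10)) = (8,11) ∈ E(G2) ✓
  (8,9) → (φ(8),φ(9)) = (0,3) ∈ E(G2) ✓
  (8,10) → (φ(8),φ(10)) = (3,11) ∈ E(G2) ✓
  (9,10) → (φ(9),φ(10)) = (0,11) ∈ E(G2) ✓
  (9,11) → (φ(9),φ(11)) = (0,5) ∈ E(G2) ✓
All 40 edges of G1 map to edges of G2, and |E(G1)| = |E(G2)| = 40, so φ is a bijection on edges as well as vertices. Hence G1 ≅ G2.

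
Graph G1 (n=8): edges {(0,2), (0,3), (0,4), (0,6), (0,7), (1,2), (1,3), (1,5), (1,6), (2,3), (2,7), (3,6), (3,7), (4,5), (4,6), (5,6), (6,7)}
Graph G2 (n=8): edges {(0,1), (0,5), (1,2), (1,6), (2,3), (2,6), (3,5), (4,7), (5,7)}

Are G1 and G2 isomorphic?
No, not isomorphic

The graphs are NOT isomorphic.

Degrees in G1: deg(0)=5, deg(1)=4, deg(2)=4, deg(3)=5, deg(4)=3, deg(5)=3, deg(6)=6, deg(7)=4.
Sorted degree sequence of G1: [6, 5, 5, 4, 4, 4, 3, 3].
Degrees in G2: deg(0)=2, deg(1)=3, deg(2)=3, deg(3)=2, deg(4)=1, deg(5)=3, deg(6)=2, deg(7)=2.
Sorted degree sequence of G2: [3, 3, 3, 2, 2, 2, 2, 1].
The (sorted) degree sequence is an isomorphism invariant, so since G1 and G2 have different degree sequences they cannot be isomorphic.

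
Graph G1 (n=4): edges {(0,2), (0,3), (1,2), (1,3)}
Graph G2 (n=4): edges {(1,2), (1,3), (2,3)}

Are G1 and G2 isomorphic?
No, not isomorphic

The graphs are NOT isomorphic.

Counting triangles (3-cliques): G1 has 0, G2 has 1.
Triangle count is an isomorphism invariant, so differing triangle counts rule out isomorphism.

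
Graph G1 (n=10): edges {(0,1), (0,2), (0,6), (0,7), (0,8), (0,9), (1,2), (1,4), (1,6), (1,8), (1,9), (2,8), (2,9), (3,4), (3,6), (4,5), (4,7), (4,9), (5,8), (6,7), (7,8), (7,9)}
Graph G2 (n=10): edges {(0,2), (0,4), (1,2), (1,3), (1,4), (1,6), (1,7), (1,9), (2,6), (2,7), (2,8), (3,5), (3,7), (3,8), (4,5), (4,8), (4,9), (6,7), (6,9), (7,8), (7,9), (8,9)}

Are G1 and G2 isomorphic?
Yes, isomorphic

The graphs are isomorphic.
One valid mapping φ: V(G1) → V(G2): 0→7, 1→1, 2→6, 3→5, 4→4, 5→0, 6→3, 7→8, 8→2, 9→9

Verify φ preserves adjacency — for each edge of G1, its image is an edge of G2:
  (0,1) → (φ(0),φ(1)) = (1,7) ∈ E(G2) ✓
  (0,2) → (φ(0),φ(2)) = (6,7) ∈ E(G2) ✓
  (0,6) → (φ(0),φ(6)) = (3,7) ∈ E(G2) ✓
  (0,7) → (φ(0),φ(7)) = (7,8) ∈ E(G2) ✓
  (0,8) → (φ(0),φ(8)) = (2,7) ∈ E(G2) ✓
  (0,9) → (φ(0),φ(9)) = (7,9) ∈ E(G2) ✓
  (1,2) → (φ(1),φ(2)) = (1,6) ∈ E(G2) ✓
  (1,4) → (φ(1),φ(4)) = (1,4) ∈ E(G2) ✓
  (1,6) → (φ(1),φ(6)) = (1,3) ∈ E(G2) ✓
  (1,8) → (φ(1),φ(8)) = (1,2) ∈ E(G2) ✓
  (1,9) → (φ(1),φ(9)) = (1,9) ∈ E(G2) ✓
  (2,8) → (φ(2),φ(8)) = (2,6) ∈ E(G2) ✓
  (2,9) → (φ(2),φ(9)) = (6,9) ∈ E(G2) ✓
  (3,4) → (φ(3),φ(4)) = (4,5) ∈ E(G2) ✓
  (3,6) → (φ(3),φ(6)) = (3,5) ∈ E(G2) ✓
  (4,5) → (φ(4),φ(5)) = (0,4) ∈ E(G2) ✓
  (4,7) → (φ(4),φ(7)) = (4,8) ∈ E(G2) ✓
  (4,9) → (φ(4),φ(9)) = (4,9) ∈ E(G2) ✓
  (5,8) → (φ(5),φ(8)) = (0,2) ∈ E(G2) ✓
  (6,7) → (φ(6),φ(7)) = (3,8) ∈ E(G2) ✓
  (7,8) → (φ(7),φ(8)) = (2,8) ∈ E(G2) ✓
  (7,9) → (φ(7),φ(9)) = (8,9) ∈ E(G2) ✓
All 22 edges of G1 map to edges of G2, and |E(G1)| = |E(G2)| = 22, so φ is a bijection on edges as well as vertices. Hence G1 ≅ G2.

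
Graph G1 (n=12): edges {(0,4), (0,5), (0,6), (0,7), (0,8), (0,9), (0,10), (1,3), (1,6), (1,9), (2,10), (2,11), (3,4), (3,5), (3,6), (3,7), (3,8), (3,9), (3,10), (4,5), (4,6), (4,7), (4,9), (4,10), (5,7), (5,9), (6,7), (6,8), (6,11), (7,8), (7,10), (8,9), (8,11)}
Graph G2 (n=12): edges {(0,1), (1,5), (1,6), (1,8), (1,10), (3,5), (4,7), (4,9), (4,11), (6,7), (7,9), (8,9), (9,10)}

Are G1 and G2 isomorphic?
No, not isomorphic

The graphs are NOT isomorphic.

Connected components of G1: 1 component(s) with vertex sets [[0, 1, 2, 3, 4, 5, 6, 7, 8, 9, 10, 11]], sizes [12].
Connected components of G2: 2 component(s) with vertex sets [[2], [0, 1, 3, 4, 5, 6, 7, 8, 9, 10, 11]], sizes [1, 11].
The number of connected components (and the multiset of component sizes) is an isomorphism invariant — an isomorphism maps each component of G1 bijectively onto a component of G2. Since G1 has 1 component(s) and G2 has 2, they cannot be isomorphic.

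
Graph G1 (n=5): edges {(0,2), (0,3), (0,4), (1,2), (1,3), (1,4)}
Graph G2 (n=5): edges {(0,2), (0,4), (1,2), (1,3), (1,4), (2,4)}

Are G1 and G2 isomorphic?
No, not isomorphic

The graphs are NOT isomorphic.

Degrees in G1: deg(0)=3, deg(1)=3, deg(2)=2, deg(3)=2, deg(4)=2.
Sorted degree sequence of G1: [3, 3, 2, 2, 2].
Degrees in G2: deg(0)=2, deg(1)=3, deg(2)=3, deg(3)=1, deg(4)=3.
Sorted degree sequence of G2: [3, 3, 3, 2, 1].
The (sorted) degree sequence is an isomorphism invariant, so since G1 and G2 have different degree sequences they cannot be isomorphic.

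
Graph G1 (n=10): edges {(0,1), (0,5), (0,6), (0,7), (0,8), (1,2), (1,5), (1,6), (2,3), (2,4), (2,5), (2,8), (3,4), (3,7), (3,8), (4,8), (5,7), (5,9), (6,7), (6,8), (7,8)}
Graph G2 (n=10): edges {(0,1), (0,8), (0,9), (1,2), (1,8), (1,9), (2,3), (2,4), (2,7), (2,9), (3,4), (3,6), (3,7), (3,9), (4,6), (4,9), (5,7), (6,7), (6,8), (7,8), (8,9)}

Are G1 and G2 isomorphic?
Yes, isomorphic

The graphs are isomorphic.
One valid mapping φ: V(G1) → V(G2): 0→3, 1→6, 2→8, 3→1, 4→0, 5→7, 6→4, 7→2, 8→9, 9→5

Verify φ preserves adjacency — for each edge of G1, its image is an edge of G2:
  (0,1) → (φ(0),φ(1)) = (3,6) ∈ E(G2) ✓
  (0,5) → (φ(0),φ(5)) = (3,7) ∈ E(G2) ✓
  (0,6) → (φ(0),φ(6)) = (3,4) ∈ E(G2) ✓
  (0,7) → (φ(0),φ(7)) = (2,3) ∈ E(G2) ✓
  (0,8) → (φ(0),φ(8)) = (3,9) ∈ E(G2) ✓
  (1,2) → (φ(1),φ(2)) = (6,8) ∈ E(G2) ✓
  (1,5) → (φ(1),φ(5)) = (6,7) ∈ E(G2) ✓
  (1,6) → (φ(1),φ(6)) = (4,6) ∈ E(G2) ✓
  (2,3) → (φ(2),φ(3)) = (1,8) ∈ E(G2) ✓
  (2,4) → (φ(2),φ(4)) = (0,8) ∈ E(G2) ✓
  (2,5) → (φ(2),φ(5)) = (7,8) ∈ E(G2) ✓
  (2,8) → (φ(2),φ(8)) = (8,9) ∈ E(G2) ✓
  (3,4) → (φ(3),φ(4)) = (0,1) ∈ E(G2) ✓
  (3,7) → (φ(3),φ(7)) = (1,2) ∈ E(G2) ✓
  (3,8) → (φ(3),φ(8)) = (1,9) ∈ E(G2) ✓
  (4,8) → (φ(4),φ(8)) = (0,9) ∈ E(G2) ✓
  (5,7) → (φ(5),φ(7)) = (2,7) ∈ E(G2) ✓
  (5,9) → (φ(5),φ(9)) = (5,7) ∈ E(G2) ✓
  (6,7) → (φ(6),φ(7)) = (2,4) ∈ E(G2) ✓
  (6,8) → (φ(6),φ(8)) = (4,9) ∈ E(G2) ✓
  (7,8) → (φ(7),φ(8)) = (2,9) ∈ E(G2) ✓
All 21 edges of G1 map to edges of G2, and |E(G1)| = |E(G2)| = 21, so φ is a bijection on edges as well as vertices. Hence G1 ≅ G2.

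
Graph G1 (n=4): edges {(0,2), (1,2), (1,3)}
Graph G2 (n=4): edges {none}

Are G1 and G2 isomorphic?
No, not isomorphic

The graphs are NOT isomorphic.

Connected components of G1: 1 component(s) with vertex sets [[0, 1, 2, 3]], sizes [4].
Connected components of G2: 4 component(s) with vertex sets [[0], [1], [2], [3]], sizes [1, 1, 1, 1].
The number of connected components (and the multiset of component sizes) is an isomorphism invariant — an isomorphism maps each component of G1 bijectively onto a component of G2. Since G1 has 1 component(s) and G2 has 4, they cannot be isomorphic.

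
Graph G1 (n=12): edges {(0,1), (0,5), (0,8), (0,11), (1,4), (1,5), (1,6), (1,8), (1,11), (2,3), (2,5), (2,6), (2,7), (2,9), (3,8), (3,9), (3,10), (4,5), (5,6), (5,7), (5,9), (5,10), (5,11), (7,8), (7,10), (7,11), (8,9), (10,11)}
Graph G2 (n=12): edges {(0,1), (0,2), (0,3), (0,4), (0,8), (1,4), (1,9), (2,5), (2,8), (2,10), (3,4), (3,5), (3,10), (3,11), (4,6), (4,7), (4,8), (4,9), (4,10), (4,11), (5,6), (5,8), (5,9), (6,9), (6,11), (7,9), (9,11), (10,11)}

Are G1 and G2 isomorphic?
Yes, isomorphic

The graphs are isomorphic.
One valid mapping φ: V(G1) → V(G2): 0→6, 1→9, 2→0, 3→2, 4→7, 5→4, 6→1, 7→3, 8→5, 9→8, 10→10, 11→11

Verify φ preserves adjacency — for each edge of G1, its image is an edge of G2:
  (0,1) → (φ(0),φ(1)) = (6,9) ∈ E(G2) ✓
  (0,5) → (φ(0),φ(5)) = (4,6) ∈ E(G2) ✓
  (0,8) → (φ(0),φ(8)) = (5,6) ∈ E(G2) ✓
  (0,11) → (φ(0),φ(11)) = (6,11) ∈ E(G2) ✓
  (1,4) → (φ(1),φ(4)) = (7,9) ∈ E(G2) ✓
  (1,5) → (φ(1),φ(5)) = (4,9) ∈ E(G2) ✓
  (1,6) → (φ(1),φ(6)) = (1,9) ∈ E(G2) ✓
  (1,8) → (φ(1),φ(8)) = (5,9) ∈ E(G2) ✓
  (1,11) → (φ(1),φ(11)) = (9,11) ∈ E(G2) ✓
  (2,3) → (φ(2),φ(3)) = (0,2) ∈ E(G2) ✓
  (2,5) → (φ(2),φ(5)) = (0,4) ∈ E(G2) ✓
  (2,6) → (φ(2),φ(6)) = (0,1) ∈ E(G2) ✓
  (2,7) → (φ(2),φ(7)) = (0,3) ∈ E(G2) ✓
  (2,9) → (φ(2),φ(9)) = (0,8) ∈ E(G2) ✓
  (3,8) → (φ(3),φ(8)) = (2,5) ∈ E(G2) ✓
  (3,9) → (φ(3),φ(9)) = (2,8) ∈ E(G2) ✓
  (3,10) → (φ(3),φ(10)) = (2,10) ∈ E(G2) ✓
  (4,5) → (φ(4),φ(5)) = (4,7) ∈ E(G2) ✓
  (5,6) → (φ(5),φ(6)) = (1,4) ∈ E(G2) ✓
  (5,7) → (φ(5),φ(7)) = (3,4) ∈ E(G2) ✓
  (5,9) → (φ(5),φ(9)) = (4,8) ∈ E(G2) ✓
  (5,10) → (φ(5),φ(10)) = (4,10) ∈ E(G2) ✓
  (5,11) → (φ(5),φ(11)) = (4,11) ∈ E(G2) ✓
  (7,8) → (φ(7),φ(8)) = (3,5) ∈ E(G2) ✓
  (7,10) → (φ(7),φ(10)) = (3,10) ∈ E(G2) ✓
  (7,11) → (φ(7),φ(11)) = (3,11) ∈ E(G2) ✓
  (8,9) → (φ(8),φ(9)) = (5,8) ∈ E(G2) ✓
  (10,11) → (φ(10),φ(11)) = (10,11) ∈ E(G2) ✓
All 28 edges of G1 map to edges of G2, and |E(G1)| = |E(G2)| = 28, so φ is a bijection on edges as well as vertices. Hence G1 ≅ G2.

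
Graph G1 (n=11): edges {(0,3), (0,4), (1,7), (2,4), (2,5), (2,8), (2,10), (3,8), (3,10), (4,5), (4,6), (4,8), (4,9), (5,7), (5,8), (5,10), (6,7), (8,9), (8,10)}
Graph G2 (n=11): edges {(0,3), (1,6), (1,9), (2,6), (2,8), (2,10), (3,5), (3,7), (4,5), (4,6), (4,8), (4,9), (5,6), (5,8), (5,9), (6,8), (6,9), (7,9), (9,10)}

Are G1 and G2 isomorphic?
Yes, isomorphic

The graphs are isomorphic.
One valid mapping φ: V(G1) → V(G2): 0→10, 1→0, 2→4, 3→2, 4→9, 5→5, 6→7, 7→3, 8→6, 9→1, 10→8

Verify φ preserves adjacency — for each edge of G1, its image is an edge of G2:
  (0,3) → (φ(0),φ(3)) = (2,10) ∈ E(G2) ✓
  (0,4) → (φ(0),φ(4)) = (9,10) ∈ E(G2) ✓
  (1,7) → (φ(1),φ(7)) = (0,3) ∈ E(G2) ✓
  (2,4) → (φ(2),φ(4)) = (4,9) ∈ E(G2) ✓
  (2,5) → (φ(2),φ(5)) = (4,5) ∈ E(G2) ✓
  (2,8) → (φ(2),φ(8)) = (4,6) ∈ E(G2) ✓
  (2,10) → (φ(2),φ(10)) = (4,8) ∈ E(G2) ✓
  (3,8) → (φ(3),φ(8)) = (2,6) ∈ E(G2) ✓
  (3,10) → (φ(3),φ(10)) = (2,8) ∈ E(G2) ✓
  (4,5) → (φ(4),φ(5)) = (5,9) ∈ E(G2) ✓
  (4,6) → (φ(4),φ(6)) = (7,9) ∈ E(G2) ✓
  (4,8) → (φ(4),φ(8)) = (6,9) ∈ E(G2) ✓
  (4,9) → (φ(4),φ(9)) = (1,9) ∈ E(G2) ✓
  (5,7) → (φ(5),φ(7)) = (3,5) ∈ E(G2) ✓
  (5,8) → (φ(5),φ(8)) = (5,6) ∈ E(G2) ✓
  (5,10) → (φ(5),φ(10)) = (5,8) ∈ E(G2) ✓
  (6,7) → (φ(6),φ(7)) = (3,7) ∈ E(G2) ✓
  (8,9) → (φ(8),φ(9)) = (1,6) ∈ E(G2) ✓
  (8,10) → (φ(8),φ(10)) = (6,8) ∈ E(G2) ✓
All 19 edges of G1 map to edges of G2, and |E(G1)| = |E(G2)| = 19, so φ is a bijection on edges as well as vertices. Hence G1 ≅ G2.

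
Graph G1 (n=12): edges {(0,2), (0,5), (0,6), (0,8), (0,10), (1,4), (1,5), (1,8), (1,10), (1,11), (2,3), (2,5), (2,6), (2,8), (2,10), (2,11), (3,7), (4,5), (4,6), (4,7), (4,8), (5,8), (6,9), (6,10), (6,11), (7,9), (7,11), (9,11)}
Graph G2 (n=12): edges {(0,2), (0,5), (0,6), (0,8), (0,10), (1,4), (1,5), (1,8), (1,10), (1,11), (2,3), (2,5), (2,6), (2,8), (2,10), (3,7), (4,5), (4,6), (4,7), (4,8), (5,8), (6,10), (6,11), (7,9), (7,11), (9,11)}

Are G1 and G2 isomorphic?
No, not isomorphic

The graphs are NOT isomorphic.

Counting edges: G1 has 28 edge(s); G2 has 26 edge(s).
Edge count is an isomorphism invariant (a bijection on vertices induces a bijection on edges), so differing edge counts rule out isomorphism.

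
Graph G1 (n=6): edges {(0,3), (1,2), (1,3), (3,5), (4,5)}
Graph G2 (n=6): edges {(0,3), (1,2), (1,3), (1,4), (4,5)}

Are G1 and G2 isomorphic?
Yes, isomorphic

The graphs are isomorphic.
One valid mapping φ: V(G1) → V(G2): 0→2, 1→3, 2→0, 3→1, 4→5, 5→4

Verify φ preserves adjacency — for each edge of G1, its image is an edge of G2:
  (0,3) → (φ(0),φ(3)) = (1,2) ∈ E(G2) ✓
  (1,2) → (φ(1),φ(2)) = (0,3) ∈ E(G2) ✓
  (1,3) → (φ(1),φ(3)) = (1,3) ∈ E(G2) ✓
  (3,5) → (φ(3),φ(5)) = (1,4) ∈ E(G2) ✓
  (4,5) → (φ(4),φ(5)) = (4,5) ∈ E(G2) ✓
All 5 edges of G1 map to edges of G2, and |E(G1)| = |E(G2)| = 5, so φ is a bijection on edges as well as vertices. Hence G1 ≅ G2.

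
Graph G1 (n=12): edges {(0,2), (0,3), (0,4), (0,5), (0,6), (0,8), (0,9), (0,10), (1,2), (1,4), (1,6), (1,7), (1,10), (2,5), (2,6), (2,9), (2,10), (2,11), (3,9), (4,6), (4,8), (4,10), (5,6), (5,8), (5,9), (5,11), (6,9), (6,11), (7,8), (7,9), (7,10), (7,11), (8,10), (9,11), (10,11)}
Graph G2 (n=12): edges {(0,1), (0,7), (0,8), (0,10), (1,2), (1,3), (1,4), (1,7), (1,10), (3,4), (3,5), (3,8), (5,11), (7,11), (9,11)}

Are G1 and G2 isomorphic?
No, not isomorphic

The graphs are NOT isomorphic.

Connected components of G1: 1 component(s) with vertex sets [[0, 1, 2, 3, 4, 5, 6, 7, 8, 9, 10, 11]], sizes [12].
Connected components of G2: 2 component(s) with vertex sets [[6], [0, 1, 2, 3, 4, 5, 7, 8, 9, 10, 11]], sizes [1, 11].
The number of connected components (and the multiset of component sizes) is an isomorphism invariant — an isomorphism maps each component of G1 bijectively onto a component of G2. Since G1 has 1 component(s) and G2 has 2, they cannot be isomorphic.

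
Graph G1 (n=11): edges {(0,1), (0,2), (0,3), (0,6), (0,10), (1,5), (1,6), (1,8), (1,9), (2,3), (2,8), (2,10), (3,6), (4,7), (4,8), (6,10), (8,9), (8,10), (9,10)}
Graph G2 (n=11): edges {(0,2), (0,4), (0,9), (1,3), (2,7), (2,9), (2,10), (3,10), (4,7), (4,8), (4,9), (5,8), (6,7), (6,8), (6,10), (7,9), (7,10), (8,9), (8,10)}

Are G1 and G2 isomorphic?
Yes, isomorphic

The graphs are isomorphic.
One valid mapping φ: V(G1) → V(G2): 0→9, 1→8, 2→2, 3→0, 4→3, 5→5, 6→4, 7→1, 8→10, 9→6, 10→7

Verify φ preserves adjacency — for each edge of G1, its image is an edge of G2:
  (0,1) → (φ(0),φ(1)) = (8,9) ∈ E(G2) ✓
  (0,2) → (φ(0),φ(2)) = (2,9) ∈ E(G2) ✓
  (0,3) → (φ(0),φ(3)) = (0,9) ∈ E(G2) ✓
  (0,6) → (φ(0),φ(6)) = (4,9) ∈ E(G2) ✓
  (0,10) → (φ(0),φ(10)) = (7,9) ∈ E(G2) ✓
  (1,5) → (φ(1),φ(5)) = (5,8) ∈ E(G2) ✓
  (1,6) → (φ(1),φ(6)) = (4,8) ∈ E(G2) ✓
  (1,8) → (φ(1),φ(8)) = (8,10) ∈ E(G2) ✓
  (1,9) → (φ(1),φ(9)) = (6,8) ∈ E(G2) ✓
  (2,3) → (φ(2),φ(3)) = (0,2) ∈ E(G2) ✓
  (2,8) → (φ(2),φ(8)) = (2,10) ∈ E(G2) ✓
  (2,10) → (φ(2),φ(10)) = (2,7) ∈ E(G2) ✓
  (3,6) → (φ(3),φ(6)) = (0,4) ∈ E(G2) ✓
  (4,7) → (φ(4),φ(7)) = (1,3) ∈ E(G2) ✓
  (4,8) → (φ(4),φ(8)) = (3,10) ∈ E(G2) ✓
  (6,10) → (φ(6),φ(10)) = (4,7) ∈ E(G2) ✓
  (8,9) → (φ(8),φ(9)) = (6,10) ∈ E(G2) ✓
  (8,10) → (φ(8),φ(10)) = (7,10) ∈ E(G2) ✓
  (9,10) → (φ(9),φ(10)) = (6,7) ∈ E(G2) ✓
All 19 edges of G1 map to edges of G2, and |E(G1)| = |E(G2)| = 19, so φ is a bijection on edges as well as vertices. Hence G1 ≅ G2.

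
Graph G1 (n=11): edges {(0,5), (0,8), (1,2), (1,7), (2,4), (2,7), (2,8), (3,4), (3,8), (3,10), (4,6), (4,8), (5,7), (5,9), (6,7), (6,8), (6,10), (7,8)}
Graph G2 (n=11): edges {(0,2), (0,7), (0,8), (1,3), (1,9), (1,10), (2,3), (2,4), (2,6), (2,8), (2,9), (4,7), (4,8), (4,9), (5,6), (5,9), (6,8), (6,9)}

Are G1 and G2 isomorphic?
Yes, isomorphic

The graphs are isomorphic.
One valid mapping φ: V(G1) → V(G2): 0→3, 1→5, 2→6, 3→0, 4→8, 5→1, 6→4, 7→9, 8→2, 9→10, 10→7

Verify φ preserves adjacency — for each edge of G1, its image is an edge of G2:
  (0,5) → (φ(0),φ(5)) = (1,3) ∈ E(G2) ✓
  (0,8) → (φ(0),φ(8)) = (2,3) ∈ E(G2) ✓
  (1,2) → (φ(1),φ(2)) = (5,6) ∈ E(G2) ✓
  (1,7) → (φ(1),φ(7)) = (5,9) ∈ E(G2) ✓
  (2,4) → (φ(2),φ(4)) = (6,8) ∈ E(G2) ✓
  (2,7) → (φ(2),φ(7)) = (6,9) ∈ E(G2) ✓
  (2,8) → (φ(2),φ(8)) = (2,6) ∈ E(G2) ✓
  (3,4) → (φ(3),φ(4)) = (0,8) ∈ E(G2) ✓
  (3,8) → (φ(3),φ(8)) = (0,2) ∈ E(G2) ✓
  (3,10) → (φ(3),φ(10)) = (0,7) ∈ E(G2) ✓
  (4,6) → (φ(4),φ(6)) = (4,8) ∈ E(G2) ✓
  (4,8) → (φ(4),φ(8)) = (2,8) ∈ E(G2) ✓
  (5,7) → (φ(5),φ(7)) = (1,9) ∈ E(G2) ✓
  (5,9) → (φ(5),φ(9)) = (1,10) ∈ E(G2) ✓
  (6,7) → (φ(6),φ(7)) = (4,9) ∈ E(G2) ✓
  (6,8) → (φ(6),φ(8)) = (2,4) ∈ E(G2) ✓
  (6,10) → (φ(6),φ(10)) = (4,7) ∈ E(G2) ✓
  (7,8) → (φ(7),φ(8)) = (2,9) ∈ E(G2) ✓
All 18 edges of G1 map to edges of G2, and |E(G1)| = |E(G2)| = 18, so φ is a bijection on edges as well as vertices. Hence G1 ≅ G2.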